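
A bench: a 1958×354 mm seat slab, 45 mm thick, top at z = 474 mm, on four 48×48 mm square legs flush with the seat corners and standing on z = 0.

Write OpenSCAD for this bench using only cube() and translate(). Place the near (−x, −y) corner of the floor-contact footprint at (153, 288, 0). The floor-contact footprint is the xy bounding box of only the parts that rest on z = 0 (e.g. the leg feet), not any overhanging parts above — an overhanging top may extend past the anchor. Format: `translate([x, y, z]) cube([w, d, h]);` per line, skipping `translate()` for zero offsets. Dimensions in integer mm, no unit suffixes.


translate([153, 288, 429]) cube([1958, 354, 45]);
translate([153, 288, 0]) cube([48, 48, 429]);
translate([153, 594, 0]) cube([48, 48, 429]);
translate([2063, 288, 0]) cube([48, 48, 429]);
translate([2063, 594, 0]) cube([48, 48, 429]);


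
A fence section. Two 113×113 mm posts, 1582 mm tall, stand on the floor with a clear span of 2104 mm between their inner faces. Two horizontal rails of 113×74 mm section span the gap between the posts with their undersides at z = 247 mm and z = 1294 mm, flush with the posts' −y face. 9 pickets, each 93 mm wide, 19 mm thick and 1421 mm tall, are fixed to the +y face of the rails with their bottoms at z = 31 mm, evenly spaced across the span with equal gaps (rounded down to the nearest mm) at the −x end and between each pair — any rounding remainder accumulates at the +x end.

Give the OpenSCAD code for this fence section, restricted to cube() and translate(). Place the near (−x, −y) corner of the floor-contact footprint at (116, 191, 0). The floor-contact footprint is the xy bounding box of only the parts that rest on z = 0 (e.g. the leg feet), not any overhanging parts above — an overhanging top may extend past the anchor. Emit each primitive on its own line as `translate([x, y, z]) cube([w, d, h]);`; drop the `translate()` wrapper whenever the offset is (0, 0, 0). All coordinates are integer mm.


translate([116, 191, 0]) cube([113, 113, 1582]);
translate([2333, 191, 0]) cube([113, 113, 1582]);
translate([229, 191, 247]) cube([2104, 113, 74]);
translate([229, 191, 1294]) cube([2104, 113, 74]);
translate([355, 304, 31]) cube([93, 19, 1421]);
translate([574, 304, 31]) cube([93, 19, 1421]);
translate([793, 304, 31]) cube([93, 19, 1421]);
translate([1012, 304, 31]) cube([93, 19, 1421]);
translate([1231, 304, 31]) cube([93, 19, 1421]);
translate([1450, 304, 31]) cube([93, 19, 1421]);
translate([1669, 304, 31]) cube([93, 19, 1421]);
translate([1888, 304, 31]) cube([93, 19, 1421]);
translate([2107, 304, 31]) cube([93, 19, 1421]);


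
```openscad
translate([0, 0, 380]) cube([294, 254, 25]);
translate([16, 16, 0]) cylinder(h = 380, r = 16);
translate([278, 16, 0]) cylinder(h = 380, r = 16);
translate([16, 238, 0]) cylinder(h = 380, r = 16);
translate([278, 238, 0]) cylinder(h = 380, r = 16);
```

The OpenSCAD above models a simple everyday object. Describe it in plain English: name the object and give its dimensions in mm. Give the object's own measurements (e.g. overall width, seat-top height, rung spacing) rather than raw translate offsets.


A simple wooden stool: a rectangular seat 294 mm (x) by 254 mm (y), 25 mm thick, top face at z = 405 mm, on four round legs, each 32 mm in diameter. The legs rest on z = 0, each leg's axis is inset half a diameter from the nearest pair of seat edges (so the leg's bounding box is flush with the corner).


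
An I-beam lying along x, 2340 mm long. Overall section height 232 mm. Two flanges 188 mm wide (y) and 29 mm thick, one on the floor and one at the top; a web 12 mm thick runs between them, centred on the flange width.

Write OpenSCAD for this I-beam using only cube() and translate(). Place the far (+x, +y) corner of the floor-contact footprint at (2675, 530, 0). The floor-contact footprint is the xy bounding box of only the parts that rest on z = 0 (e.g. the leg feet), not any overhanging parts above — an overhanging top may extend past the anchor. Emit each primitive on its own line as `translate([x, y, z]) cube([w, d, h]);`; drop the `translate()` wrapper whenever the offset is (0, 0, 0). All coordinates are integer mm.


translate([335, 342, 0]) cube([2340, 188, 29]);
translate([335, 430, 29]) cube([2340, 12, 174]);
translate([335, 342, 203]) cube([2340, 188, 29]);


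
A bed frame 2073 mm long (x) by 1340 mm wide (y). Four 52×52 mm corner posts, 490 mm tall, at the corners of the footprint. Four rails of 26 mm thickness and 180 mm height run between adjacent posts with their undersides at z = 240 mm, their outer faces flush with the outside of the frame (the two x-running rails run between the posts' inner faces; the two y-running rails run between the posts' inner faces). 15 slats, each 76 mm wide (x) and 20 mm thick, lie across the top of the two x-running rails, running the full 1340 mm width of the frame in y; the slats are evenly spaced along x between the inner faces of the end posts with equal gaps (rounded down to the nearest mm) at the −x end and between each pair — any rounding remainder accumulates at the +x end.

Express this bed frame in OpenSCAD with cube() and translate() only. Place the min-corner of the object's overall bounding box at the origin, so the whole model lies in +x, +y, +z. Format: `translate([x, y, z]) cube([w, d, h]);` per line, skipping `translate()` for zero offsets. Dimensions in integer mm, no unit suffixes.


// slat z = rail_z + rail_h = 240 + 180 = 420
// slat gap = ⌊(1969 − 15·76) / 16⌋ = 51
cube([52, 52, 490]);
translate([0, 1288, 0]) cube([52, 52, 490]);
translate([2021, 0, 0]) cube([52, 52, 490]);
translate([2021, 1288, 0]) cube([52, 52, 490]);
translate([52, 0, 240]) cube([1969, 26, 180]);
translate([52, 1314, 240]) cube([1969, 26, 180]);
translate([0, 52, 240]) cube([26, 1236, 180]);
translate([2047, 52, 240]) cube([26, 1236, 180]);
translate([103, 0, 420]) cube([76, 1340, 20]);
translate([230, 0, 420]) cube([76, 1340, 20]);
translate([357, 0, 420]) cube([76, 1340, 20]);
translate([484, 0, 420]) cube([76, 1340, 20]);
translate([611, 0, 420]) cube([76, 1340, 20]);
translate([738, 0, 420]) cube([76, 1340, 20]);
translate([865, 0, 420]) cube([76, 1340, 20]);
translate([992, 0, 420]) cube([76, 1340, 20]);
translate([1119, 0, 420]) cube([76, 1340, 20]);
translate([1246, 0, 420]) cube([76, 1340, 20]);
translate([1373, 0, 420]) cube([76, 1340, 20]);
translate([1500, 0, 420]) cube([76, 1340, 20]);
translate([1627, 0, 420]) cube([76, 1340, 20]);
translate([1754, 0, 420]) cube([76, 1340, 20]);
translate([1881, 0, 420]) cube([76, 1340, 20]);


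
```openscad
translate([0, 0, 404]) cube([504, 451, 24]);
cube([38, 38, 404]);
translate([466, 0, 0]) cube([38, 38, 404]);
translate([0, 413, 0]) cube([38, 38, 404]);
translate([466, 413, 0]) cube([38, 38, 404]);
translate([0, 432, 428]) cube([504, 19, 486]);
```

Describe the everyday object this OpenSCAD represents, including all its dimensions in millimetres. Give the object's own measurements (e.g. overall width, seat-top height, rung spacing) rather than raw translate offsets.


A chair. The seat is a 504×451×24 mm slab with its top at z = 428 mm, on four 38×38 mm corner legs (flush with the seat edges, standing on z = 0). A flat backrest 19 mm thick, 486 mm tall, spans the full seat width and rises from the seat top along its +y edge, rear face flush with the rear of the seat.


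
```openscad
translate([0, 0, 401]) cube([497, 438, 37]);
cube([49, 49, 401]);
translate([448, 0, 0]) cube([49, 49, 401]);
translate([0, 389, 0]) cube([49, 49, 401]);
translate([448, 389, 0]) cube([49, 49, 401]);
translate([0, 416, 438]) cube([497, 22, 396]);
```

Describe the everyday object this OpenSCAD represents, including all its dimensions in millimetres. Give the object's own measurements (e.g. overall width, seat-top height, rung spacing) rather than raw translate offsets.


A chair. The seat is a 497×438×37 mm slab with its top at z = 438 mm, on four 49×49 mm corner legs (flush with the seat edges, standing on z = 0). A flat backrest 22 mm thick, 396 mm tall, spans the full seat width and rises from the seat top along its +y edge, rear face flush with the rear of the seat.


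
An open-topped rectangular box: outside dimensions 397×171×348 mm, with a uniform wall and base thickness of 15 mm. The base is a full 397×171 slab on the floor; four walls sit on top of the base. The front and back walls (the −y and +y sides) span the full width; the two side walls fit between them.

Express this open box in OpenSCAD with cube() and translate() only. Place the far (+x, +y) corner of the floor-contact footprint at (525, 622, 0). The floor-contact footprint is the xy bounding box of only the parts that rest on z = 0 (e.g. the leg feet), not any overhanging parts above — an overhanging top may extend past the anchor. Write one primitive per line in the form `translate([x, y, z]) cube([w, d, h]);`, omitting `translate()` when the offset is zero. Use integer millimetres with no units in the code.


translate([128, 451, 0]) cube([397, 171, 15]);
translate([128, 451, 15]) cube([397, 15, 333]);
translate([128, 607, 15]) cube([397, 15, 333]);
translate([128, 466, 15]) cube([15, 141, 333]);
translate([510, 466, 15]) cube([15, 141, 333]);


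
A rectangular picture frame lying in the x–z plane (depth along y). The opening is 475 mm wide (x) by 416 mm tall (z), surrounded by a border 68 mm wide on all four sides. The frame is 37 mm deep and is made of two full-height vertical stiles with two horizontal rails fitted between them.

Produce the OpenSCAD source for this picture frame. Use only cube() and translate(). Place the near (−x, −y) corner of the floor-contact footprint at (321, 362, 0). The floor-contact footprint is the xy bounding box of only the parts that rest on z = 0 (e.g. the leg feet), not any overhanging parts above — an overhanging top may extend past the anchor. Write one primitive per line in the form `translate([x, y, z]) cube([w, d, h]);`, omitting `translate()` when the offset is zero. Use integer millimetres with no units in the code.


translate([321, 362, 0]) cube([68, 37, 552]);
translate([864, 362, 0]) cube([68, 37, 552]);
translate([389, 362, 0]) cube([475, 37, 68]);
translate([389, 362, 484]) cube([475, 37, 68]);


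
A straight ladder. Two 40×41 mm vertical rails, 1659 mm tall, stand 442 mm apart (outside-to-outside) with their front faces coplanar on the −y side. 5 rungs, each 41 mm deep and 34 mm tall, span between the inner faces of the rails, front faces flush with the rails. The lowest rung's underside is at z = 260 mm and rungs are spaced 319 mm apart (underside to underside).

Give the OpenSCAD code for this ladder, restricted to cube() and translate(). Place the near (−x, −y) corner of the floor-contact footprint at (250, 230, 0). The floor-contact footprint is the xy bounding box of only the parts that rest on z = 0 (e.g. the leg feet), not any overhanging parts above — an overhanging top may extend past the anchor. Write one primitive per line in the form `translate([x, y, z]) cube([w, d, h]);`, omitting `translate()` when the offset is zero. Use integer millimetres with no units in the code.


translate([250, 230, 0]) cube([40, 41, 1659]);
translate([652, 230, 0]) cube([40, 41, 1659]);
translate([290, 230, 260]) cube([362, 41, 34]);
translate([290, 230, 579]) cube([362, 41, 34]);
translate([290, 230, 898]) cube([362, 41, 34]);
translate([290, 230, 1217]) cube([362, 41, 34]);
translate([290, 230, 1536]) cube([362, 41, 34]);


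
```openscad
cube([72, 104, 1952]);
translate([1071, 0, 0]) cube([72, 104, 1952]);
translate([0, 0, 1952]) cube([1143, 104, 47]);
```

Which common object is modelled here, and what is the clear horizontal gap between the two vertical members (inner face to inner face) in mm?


A door frame. The clear opening width is 999 mm.

Two 1952 mm tall posts with a header on top — a door frame. The left jamb is 72 mm wide at x = 0; the right jamb starts at x = 1071. The clear opening is 1071 − 72 = 999 mm.


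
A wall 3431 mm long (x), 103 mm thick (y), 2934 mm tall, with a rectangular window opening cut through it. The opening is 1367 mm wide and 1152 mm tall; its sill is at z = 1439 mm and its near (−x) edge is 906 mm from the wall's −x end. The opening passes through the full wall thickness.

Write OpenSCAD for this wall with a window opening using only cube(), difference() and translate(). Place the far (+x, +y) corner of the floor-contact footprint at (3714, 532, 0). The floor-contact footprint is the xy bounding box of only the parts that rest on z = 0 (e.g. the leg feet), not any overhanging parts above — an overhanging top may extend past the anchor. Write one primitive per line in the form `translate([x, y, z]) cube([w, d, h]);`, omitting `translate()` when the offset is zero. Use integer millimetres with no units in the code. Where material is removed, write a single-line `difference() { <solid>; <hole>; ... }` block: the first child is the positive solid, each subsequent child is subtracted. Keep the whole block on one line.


difference() { translate([283, 429, 0]) cube([3431, 103, 2934]); translate([1189, 429, 1439]) cube([1367, 103, 1152]); }


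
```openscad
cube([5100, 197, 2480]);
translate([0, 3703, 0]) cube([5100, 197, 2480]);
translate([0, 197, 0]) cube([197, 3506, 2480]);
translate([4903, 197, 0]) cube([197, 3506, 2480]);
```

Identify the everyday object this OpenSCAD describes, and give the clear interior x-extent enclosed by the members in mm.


A house (or room) frame. The interior width is 4706 mm.

Four 2480 mm walls enclosing a rectangle with no floor or roof — a room or house frame. Outside width is 5100 mm and wall thickness is 197 mm, so the interior width is 5100 − 2 × 197 = 4706 mm.


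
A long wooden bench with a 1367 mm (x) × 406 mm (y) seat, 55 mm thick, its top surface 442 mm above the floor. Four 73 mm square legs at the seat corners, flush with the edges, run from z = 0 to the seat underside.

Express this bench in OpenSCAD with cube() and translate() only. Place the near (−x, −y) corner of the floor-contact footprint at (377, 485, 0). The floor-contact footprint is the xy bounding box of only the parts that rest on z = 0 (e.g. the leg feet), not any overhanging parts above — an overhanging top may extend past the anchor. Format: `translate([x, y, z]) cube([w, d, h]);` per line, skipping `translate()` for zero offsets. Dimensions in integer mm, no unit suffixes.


// leg_h = 442 − 55 = 387
translate([377, 485, 387]) cube([1367, 406, 55]);
translate([377, 485, 0]) cube([73, 73, 387]);
translate([377, 818, 0]) cube([73, 73, 387]);
translate([1671, 485, 0]) cube([73, 73, 387]);
translate([1671, 818, 0]) cube([73, 73, 387]);


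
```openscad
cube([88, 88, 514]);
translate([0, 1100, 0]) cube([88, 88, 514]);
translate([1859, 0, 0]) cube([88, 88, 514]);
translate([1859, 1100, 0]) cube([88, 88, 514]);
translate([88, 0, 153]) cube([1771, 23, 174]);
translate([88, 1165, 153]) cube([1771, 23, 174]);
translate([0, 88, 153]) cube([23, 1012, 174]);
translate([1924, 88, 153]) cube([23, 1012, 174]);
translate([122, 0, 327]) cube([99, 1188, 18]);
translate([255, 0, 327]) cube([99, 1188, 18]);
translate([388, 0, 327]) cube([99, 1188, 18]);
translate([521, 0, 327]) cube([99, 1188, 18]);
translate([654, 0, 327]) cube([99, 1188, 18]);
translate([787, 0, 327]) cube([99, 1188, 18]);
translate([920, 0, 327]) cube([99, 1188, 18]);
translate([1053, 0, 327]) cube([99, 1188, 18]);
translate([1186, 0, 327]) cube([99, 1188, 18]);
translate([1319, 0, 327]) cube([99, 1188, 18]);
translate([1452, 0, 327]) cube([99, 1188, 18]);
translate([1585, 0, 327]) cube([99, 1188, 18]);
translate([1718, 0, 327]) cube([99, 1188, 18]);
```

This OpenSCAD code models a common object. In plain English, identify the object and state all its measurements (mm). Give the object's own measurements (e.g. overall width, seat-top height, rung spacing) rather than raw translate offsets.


A bed frame 1947 mm long (x) by 1188 mm wide (y). Four 88×88 mm corner posts, 514 mm tall, at the corners of the footprint. Four rails of 23 mm thickness and 174 mm height run between adjacent posts with their undersides at z = 153 mm, their outer faces flush with the outside of the frame (the two x-running rails run between the posts' inner faces; the two y-running rails run between the posts' inner faces). 13 slats, each 99 mm wide (x) and 18 mm thick, lie across the top of the two x-running rails, running the full 1188 mm width of the frame in y; along x they sit between the end posts with a 34 mm gap after the −x posts and between neighbouring slats, leaving 42 mm before the +x posts.


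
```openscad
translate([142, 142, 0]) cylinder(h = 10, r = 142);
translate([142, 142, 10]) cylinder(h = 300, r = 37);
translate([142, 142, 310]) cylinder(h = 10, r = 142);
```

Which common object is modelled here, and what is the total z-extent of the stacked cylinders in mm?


A spool. The overall height is 320 mm.

Three coaxial cylinders, large–small–large — a spool. Two 10 mm flanges and a 300 mm core give 10 + 300 + 10 = 320 mm.


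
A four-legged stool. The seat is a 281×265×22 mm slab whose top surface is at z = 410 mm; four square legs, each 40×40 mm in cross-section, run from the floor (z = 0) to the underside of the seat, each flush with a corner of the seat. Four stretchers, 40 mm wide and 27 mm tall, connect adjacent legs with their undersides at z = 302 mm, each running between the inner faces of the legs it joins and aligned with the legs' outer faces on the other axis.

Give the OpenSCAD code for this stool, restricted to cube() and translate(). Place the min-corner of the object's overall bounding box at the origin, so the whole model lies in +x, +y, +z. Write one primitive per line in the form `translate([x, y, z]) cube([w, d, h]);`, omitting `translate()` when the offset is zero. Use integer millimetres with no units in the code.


// leg_h = 410 - 22 = 388
// stretcher span = 281 - 2*40 = 201
translate([0, 0, 388]) cube([281, 265, 22]);
cube([40, 40, 388]);
translate([241, 0, 0]) cube([40, 40, 388]);
translate([0, 225, 0]) cube([40, 40, 388]);
translate([241, 225, 0]) cube([40, 40, 388]);
translate([40, 0, 302]) cube([201, 40, 27]);
translate([40, 225, 302]) cube([201, 40, 27]);
translate([0, 40, 302]) cube([40, 185, 27]);
translate([241, 40, 302]) cube([40, 185, 27]);


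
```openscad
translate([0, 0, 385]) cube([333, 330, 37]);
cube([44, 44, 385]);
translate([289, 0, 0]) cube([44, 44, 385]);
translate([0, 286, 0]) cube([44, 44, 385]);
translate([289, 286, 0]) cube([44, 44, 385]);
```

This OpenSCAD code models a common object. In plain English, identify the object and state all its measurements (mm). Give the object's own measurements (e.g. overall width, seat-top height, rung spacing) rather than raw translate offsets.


A four-legged stool. The seat is a 333×330×37 mm slab whose top surface is at z = 422 mm; four square legs, each 44×44 mm in cross-section, run from the floor (z = 0) to the underside of the seat, each flush with a corner of the seat.


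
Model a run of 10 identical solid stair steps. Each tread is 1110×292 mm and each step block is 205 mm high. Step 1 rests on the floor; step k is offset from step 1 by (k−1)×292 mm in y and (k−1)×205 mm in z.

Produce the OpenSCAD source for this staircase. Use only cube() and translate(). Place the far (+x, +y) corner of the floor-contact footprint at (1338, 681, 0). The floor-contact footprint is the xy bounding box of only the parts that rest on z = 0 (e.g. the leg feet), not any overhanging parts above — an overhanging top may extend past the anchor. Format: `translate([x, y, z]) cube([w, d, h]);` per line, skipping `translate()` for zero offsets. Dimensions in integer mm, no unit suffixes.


translate([228, 389, 0]) cube([1110, 292, 205]);
translate([228, 681, 205]) cube([1110, 292, 205]);
translate([228, 973, 410]) cube([1110, 292, 205]);
translate([228, 1265, 615]) cube([1110, 292, 205]);
translate([228, 1557, 820]) cube([1110, 292, 205]);
translate([228, 1849, 1025]) cube([1110, 292, 205]);
translate([228, 2141, 1230]) cube([1110, 292, 205]);
translate([228, 2433, 1435]) cube([1110, 292, 205]);
translate([228, 2725, 1640]) cube([1110, 292, 205]);
translate([228, 3017, 1845]) cube([1110, 292, 205]);


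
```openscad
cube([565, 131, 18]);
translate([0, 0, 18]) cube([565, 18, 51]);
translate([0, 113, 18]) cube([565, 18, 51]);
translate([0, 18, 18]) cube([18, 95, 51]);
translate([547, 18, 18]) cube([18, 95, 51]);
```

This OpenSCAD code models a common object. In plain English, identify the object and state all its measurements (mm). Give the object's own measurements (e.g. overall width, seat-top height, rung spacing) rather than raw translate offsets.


An open-topped rectangular box: outside dimensions 565×131×69 mm, with a uniform wall and base thickness of 18 mm. The base is a full 565×131 slab on the floor; four walls sit on top of the base. The front and back walls (the −y and +y sides) span the full width; the two side walls fit between them.


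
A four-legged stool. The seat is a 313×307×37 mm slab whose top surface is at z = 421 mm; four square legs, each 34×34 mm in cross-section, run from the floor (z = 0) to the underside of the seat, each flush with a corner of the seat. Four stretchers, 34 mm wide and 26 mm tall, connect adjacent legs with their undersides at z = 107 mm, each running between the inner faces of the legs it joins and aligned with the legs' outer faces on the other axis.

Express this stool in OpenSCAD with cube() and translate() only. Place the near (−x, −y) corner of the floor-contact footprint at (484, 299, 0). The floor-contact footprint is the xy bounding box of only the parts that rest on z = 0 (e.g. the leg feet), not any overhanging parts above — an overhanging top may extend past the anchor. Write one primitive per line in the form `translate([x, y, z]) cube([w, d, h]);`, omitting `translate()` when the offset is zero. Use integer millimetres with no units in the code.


// leg_h = 421 - 37 = 384
// stretcher span = 313 - 2*34 = 245
translate([484, 299, 384]) cube([313, 307, 37]);
translate([484, 299, 0]) cube([34, 34, 384]);
translate([763, 299, 0]) cube([34, 34, 384]);
translate([484, 572, 0]) cube([34, 34, 384]);
translate([763, 572, 0]) cube([34, 34, 384]);
translate([518, 299, 107]) cube([245, 34, 26]);
translate([518, 572, 107]) cube([245, 34, 26]);
translate([484, 333, 107]) cube([34, 239, 26]);
translate([763, 333, 107]) cube([34, 239, 26]);


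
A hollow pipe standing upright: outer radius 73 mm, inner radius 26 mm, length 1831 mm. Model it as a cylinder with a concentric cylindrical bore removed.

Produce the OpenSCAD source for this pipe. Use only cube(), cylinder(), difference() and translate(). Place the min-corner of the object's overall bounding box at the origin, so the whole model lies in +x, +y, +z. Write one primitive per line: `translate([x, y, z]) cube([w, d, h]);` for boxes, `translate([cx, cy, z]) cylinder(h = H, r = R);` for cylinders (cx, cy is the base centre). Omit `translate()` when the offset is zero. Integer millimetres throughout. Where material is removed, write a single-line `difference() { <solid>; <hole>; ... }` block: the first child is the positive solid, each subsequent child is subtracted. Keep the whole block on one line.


difference() { translate([73, 73, 0]) cylinder(h = 1831, r = 73); translate([73, 73, 0]) cylinder(h = 1831, r = 26); }


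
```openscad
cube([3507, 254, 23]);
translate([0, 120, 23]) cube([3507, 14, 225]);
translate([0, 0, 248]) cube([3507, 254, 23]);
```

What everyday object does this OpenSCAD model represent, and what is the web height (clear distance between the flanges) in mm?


An I-beam. The web height is 225 mm.

Two wide flanges with a thin centred web — an I-beam. Overall 271 mm minus two 23 mm flanges gives a web of 271 − 2·23 = 225 mm.


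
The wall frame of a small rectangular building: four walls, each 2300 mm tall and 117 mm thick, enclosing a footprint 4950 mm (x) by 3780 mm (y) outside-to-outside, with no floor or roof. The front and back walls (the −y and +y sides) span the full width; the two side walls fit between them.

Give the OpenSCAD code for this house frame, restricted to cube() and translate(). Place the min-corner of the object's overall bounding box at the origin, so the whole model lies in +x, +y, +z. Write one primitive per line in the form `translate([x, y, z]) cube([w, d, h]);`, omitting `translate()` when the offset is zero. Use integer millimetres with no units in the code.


cube([4950, 117, 2300]);
translate([0, 3663, 0]) cube([4950, 117, 2300]);
translate([0, 117, 0]) cube([117, 3546, 2300]);
translate([4833, 117, 0]) cube([117, 3546, 2300]);


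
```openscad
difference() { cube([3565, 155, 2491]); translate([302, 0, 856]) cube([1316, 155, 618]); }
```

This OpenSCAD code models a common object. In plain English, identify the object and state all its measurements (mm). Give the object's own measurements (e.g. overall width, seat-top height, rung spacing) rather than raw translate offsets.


A wall 3565 mm long (x), 155 mm thick (y), 2491 mm tall, with a rectangular window opening cut through it. The opening is 1316 mm wide and 618 mm tall; its sill is at z = 856 mm and its near (−x) edge is 302 mm from the wall's −x end. The opening passes through the full wall thickness.


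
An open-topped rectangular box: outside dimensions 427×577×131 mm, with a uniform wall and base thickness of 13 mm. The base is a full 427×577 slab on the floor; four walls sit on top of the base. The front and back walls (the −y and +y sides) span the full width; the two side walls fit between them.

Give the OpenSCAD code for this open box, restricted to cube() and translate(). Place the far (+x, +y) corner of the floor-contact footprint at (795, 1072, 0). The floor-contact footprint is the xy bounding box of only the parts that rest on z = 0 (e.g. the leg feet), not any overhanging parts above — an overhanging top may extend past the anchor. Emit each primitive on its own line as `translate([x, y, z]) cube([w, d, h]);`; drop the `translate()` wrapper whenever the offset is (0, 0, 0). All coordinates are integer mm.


translate([368, 495, 0]) cube([427, 577, 13]);
translate([368, 495, 13]) cube([427, 13, 118]);
translate([368, 1059, 13]) cube([427, 13, 118]);
translate([368, 508, 13]) cube([13, 551, 118]);
translate([782, 508, 13]) cube([13, 551, 118]);


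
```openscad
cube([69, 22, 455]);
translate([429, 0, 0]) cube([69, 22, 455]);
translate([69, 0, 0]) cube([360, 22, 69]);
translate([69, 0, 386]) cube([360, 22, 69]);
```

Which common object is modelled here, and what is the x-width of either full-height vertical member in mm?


A picture frame. The border width is 69 mm.

Four thin pieces enclosing a rectangular opening — a picture frame. The two full-height stiles are 455 mm tall; the top rail sits at z = 386 and is 69 mm tall, so the border above the opening is 455 − 386 = 69 mm, matching the stile x-width.


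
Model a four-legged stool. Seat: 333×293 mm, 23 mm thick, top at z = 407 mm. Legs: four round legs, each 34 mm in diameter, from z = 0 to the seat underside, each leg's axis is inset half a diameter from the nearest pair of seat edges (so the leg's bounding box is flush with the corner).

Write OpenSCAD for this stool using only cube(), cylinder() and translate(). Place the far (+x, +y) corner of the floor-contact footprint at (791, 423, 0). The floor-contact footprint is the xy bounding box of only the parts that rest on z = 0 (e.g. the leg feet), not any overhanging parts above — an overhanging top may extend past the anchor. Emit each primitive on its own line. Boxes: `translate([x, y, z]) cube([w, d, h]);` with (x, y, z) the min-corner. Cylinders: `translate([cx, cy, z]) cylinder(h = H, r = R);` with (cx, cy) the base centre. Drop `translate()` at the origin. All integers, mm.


translate([458, 130, 384]) cube([333, 293, 23]);
translate([475, 147, 0]) cylinder(h = 384, r = 17);
translate([774, 147, 0]) cylinder(h = 384, r = 17);
translate([475, 406, 0]) cylinder(h = 384, r = 17);
translate([774, 406, 0]) cylinder(h = 384, r = 17);


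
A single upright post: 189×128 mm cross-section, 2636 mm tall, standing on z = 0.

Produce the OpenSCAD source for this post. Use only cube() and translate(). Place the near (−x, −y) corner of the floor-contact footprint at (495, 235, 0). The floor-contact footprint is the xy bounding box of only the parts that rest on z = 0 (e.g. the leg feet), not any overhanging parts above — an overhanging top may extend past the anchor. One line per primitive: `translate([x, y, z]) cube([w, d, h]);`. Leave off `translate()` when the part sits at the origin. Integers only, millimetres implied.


translate([495, 235, 0]) cube([189, 128, 2636]);


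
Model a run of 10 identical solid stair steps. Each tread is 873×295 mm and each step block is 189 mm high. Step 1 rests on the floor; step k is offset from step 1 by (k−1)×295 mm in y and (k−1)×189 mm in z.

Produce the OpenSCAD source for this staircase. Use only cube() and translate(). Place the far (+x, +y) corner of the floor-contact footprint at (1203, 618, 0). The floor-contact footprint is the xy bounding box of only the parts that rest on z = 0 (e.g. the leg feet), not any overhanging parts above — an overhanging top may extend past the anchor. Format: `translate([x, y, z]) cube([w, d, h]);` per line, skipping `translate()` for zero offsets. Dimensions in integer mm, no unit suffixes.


translate([330, 323, 0]) cube([873, 295, 189]);
translate([330, 618, 189]) cube([873, 295, 189]);
translate([330, 913, 378]) cube([873, 295, 189]);
translate([330, 1208, 567]) cube([873, 295, 189]);
translate([330, 1503, 756]) cube([873, 295, 189]);
translate([330, 1798, 945]) cube([873, 295, 189]);
translate([330, 2093, 1134]) cube([873, 295, 189]);
translate([330, 2388, 1323]) cube([873, 295, 189]);
translate([330, 2683, 1512]) cube([873, 295, 189]);
translate([330, 2978, 1701]) cube([873, 295, 189]);


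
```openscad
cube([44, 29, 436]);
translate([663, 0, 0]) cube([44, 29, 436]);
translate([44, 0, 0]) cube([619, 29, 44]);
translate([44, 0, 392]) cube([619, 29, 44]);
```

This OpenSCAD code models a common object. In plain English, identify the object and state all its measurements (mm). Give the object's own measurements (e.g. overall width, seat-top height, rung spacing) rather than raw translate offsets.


A rectangular picture frame lying in the x–z plane (depth along y). The opening is 619 mm wide (x) by 348 mm tall (z), surrounded by a border 44 mm wide on all four sides. The frame is 29 mm deep and is made of two full-height vertical stiles with two horizontal rails fitted between them.


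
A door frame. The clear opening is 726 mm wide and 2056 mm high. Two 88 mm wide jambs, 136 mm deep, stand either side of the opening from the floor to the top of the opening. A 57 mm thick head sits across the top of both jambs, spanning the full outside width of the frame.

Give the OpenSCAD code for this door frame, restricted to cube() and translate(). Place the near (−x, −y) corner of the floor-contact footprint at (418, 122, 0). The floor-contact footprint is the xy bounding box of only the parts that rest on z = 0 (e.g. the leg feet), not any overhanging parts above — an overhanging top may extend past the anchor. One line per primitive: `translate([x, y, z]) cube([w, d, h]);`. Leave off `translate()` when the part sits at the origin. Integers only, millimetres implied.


translate([418, 122, 0]) cube([88, 136, 2056]);
translate([1232, 122, 0]) cube([88, 136, 2056]);
translate([418, 122, 2056]) cube([902, 136, 57]);


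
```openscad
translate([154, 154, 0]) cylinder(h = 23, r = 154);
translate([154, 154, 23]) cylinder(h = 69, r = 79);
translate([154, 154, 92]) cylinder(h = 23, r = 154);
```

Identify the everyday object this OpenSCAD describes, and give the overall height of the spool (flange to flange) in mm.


A spool. The overall height is 115 mm.

Three coaxial cylinders, large–small–large — a spool. Two 23 mm flanges and a 69 mm core give 23 + 69 + 23 = 115 mm.


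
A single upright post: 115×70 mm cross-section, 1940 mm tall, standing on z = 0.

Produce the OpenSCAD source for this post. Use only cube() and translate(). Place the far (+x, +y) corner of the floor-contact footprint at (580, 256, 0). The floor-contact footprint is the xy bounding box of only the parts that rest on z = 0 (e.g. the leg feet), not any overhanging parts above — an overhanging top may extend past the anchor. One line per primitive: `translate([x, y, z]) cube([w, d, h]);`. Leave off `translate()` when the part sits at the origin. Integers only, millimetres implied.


translate([465, 186, 0]) cube([115, 70, 1940]);


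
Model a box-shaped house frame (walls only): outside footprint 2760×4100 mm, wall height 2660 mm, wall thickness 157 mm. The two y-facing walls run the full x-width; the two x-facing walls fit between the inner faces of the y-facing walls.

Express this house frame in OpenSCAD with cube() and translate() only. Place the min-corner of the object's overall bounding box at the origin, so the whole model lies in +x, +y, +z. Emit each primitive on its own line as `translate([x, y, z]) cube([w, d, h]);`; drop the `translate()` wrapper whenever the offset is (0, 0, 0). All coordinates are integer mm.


cube([2760, 157, 2660]);
translate([0, 3943, 0]) cube([2760, 157, 2660]);
translate([0, 157, 0]) cube([157, 3786, 2660]);
translate([2603, 157, 0]) cube([157, 3786, 2660]);


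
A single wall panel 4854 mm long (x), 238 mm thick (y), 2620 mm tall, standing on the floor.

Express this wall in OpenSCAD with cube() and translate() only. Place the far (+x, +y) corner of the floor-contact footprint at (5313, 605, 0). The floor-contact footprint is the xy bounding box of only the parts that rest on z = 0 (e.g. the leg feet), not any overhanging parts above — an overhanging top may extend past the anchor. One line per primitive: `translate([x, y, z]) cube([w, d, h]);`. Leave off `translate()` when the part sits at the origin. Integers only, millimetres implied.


translate([459, 367, 0]) cube([4854, 238, 2620]);


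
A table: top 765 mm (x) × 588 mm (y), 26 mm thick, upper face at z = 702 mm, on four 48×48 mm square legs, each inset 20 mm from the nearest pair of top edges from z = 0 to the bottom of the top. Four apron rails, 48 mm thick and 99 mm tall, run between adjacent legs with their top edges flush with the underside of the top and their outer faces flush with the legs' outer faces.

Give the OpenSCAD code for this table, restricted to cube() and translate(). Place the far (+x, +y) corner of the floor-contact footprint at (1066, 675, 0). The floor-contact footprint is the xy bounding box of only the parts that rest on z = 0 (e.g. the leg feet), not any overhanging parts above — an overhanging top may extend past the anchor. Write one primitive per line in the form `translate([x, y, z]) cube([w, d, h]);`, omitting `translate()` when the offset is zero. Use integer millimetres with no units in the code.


translate([321, 107, 676]) cube([765, 588, 26]);
translate([341, 127, 0]) cube([48, 48, 676]);
translate([1018, 127, 0]) cube([48, 48, 676]);
translate([341, 627, 0]) cube([48, 48, 676]);
translate([1018, 627, 0]) cube([48, 48, 676]);
translate([389, 127, 577]) cube([629, 48, 99]);
translate([389, 627, 577]) cube([629, 48, 99]);
translate([341, 175, 577]) cube([48, 452, 99]);
translate([1018, 175, 577]) cube([48, 452, 99]);


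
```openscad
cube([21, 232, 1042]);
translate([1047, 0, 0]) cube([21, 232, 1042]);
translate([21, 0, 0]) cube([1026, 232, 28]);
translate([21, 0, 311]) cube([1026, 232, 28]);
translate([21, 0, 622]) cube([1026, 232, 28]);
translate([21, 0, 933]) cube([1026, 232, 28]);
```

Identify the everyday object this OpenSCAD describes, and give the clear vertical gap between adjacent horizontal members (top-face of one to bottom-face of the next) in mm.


A bookshelf. The clear shelf gap is 283 mm.

Two tall side panels with 4 horizontal boards between them — a bookshelf. The first two shelf undersides are at z = 0 and z = 311; with shelf thickness 28, the clear gap is 311 − 0 − 28 = 283 mm.


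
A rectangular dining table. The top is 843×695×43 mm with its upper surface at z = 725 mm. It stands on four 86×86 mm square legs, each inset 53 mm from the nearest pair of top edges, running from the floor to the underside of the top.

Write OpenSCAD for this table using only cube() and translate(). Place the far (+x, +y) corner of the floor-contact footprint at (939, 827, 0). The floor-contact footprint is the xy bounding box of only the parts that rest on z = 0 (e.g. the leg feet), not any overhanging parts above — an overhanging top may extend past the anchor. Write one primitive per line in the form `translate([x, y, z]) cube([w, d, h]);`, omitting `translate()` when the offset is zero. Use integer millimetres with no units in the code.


// leg_h = 725 - 43 = 682
translate([149, 185, 682]) cube([843, 695, 43]);
translate([202, 238, 0]) cube([86, 86, 682]);
translate([853, 238, 0]) cube([86, 86, 682]);
translate([202, 741, 0]) cube([86, 86, 682]);
translate([853, 741, 0]) cube([86, 86, 682]);


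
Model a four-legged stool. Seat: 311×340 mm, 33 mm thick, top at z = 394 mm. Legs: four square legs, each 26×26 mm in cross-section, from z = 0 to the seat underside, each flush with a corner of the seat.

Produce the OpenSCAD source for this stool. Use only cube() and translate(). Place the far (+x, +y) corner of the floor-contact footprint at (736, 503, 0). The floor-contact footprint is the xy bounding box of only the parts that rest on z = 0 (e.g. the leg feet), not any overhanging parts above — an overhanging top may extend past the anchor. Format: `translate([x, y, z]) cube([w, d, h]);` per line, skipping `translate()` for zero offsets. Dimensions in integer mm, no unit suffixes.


// leg_h = 394 - 33 = 361
translate([425, 163, 361]) cube([311, 340, 33]);
translate([425, 163, 0]) cube([26, 26, 361]);
translate([710, 163, 0]) cube([26, 26, 361]);
translate([425, 477, 0]) cube([26, 26, 361]);
translate([710, 477, 0]) cube([26, 26, 361]);


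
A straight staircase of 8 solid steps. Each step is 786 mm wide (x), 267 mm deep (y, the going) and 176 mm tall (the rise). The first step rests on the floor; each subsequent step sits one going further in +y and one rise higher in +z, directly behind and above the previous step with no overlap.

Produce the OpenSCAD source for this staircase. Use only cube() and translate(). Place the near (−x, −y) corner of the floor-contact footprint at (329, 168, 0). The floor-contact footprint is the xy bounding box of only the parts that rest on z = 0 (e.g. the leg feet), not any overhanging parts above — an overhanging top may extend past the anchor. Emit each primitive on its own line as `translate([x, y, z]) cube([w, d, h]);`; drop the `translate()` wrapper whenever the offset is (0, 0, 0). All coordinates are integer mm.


translate([329, 168, 0]) cube([786, 267, 176]);
translate([329, 435, 176]) cube([786, 267, 176]);
translate([329, 702, 352]) cube([786, 267, 176]);
translate([329, 969, 528]) cube([786, 267, 176]);
translate([329, 1236, 704]) cube([786, 267, 176]);
translate([329, 1503, 880]) cube([786, 267, 176]);
translate([329, 1770, 1056]) cube([786, 267, 176]);
translate([329, 2037, 1232]) cube([786, 267, 176]);


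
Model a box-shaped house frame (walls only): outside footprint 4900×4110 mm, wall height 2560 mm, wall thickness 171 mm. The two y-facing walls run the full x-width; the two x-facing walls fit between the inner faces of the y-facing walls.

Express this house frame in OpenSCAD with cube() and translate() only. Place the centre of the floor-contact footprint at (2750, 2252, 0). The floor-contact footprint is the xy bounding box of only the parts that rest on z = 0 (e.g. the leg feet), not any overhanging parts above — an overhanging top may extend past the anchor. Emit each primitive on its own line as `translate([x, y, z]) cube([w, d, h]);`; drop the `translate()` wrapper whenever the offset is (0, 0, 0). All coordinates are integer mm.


translate([300, 197, 0]) cube([4900, 171, 2560]);
translate([300, 4136, 0]) cube([4900, 171, 2560]);
translate([300, 368, 0]) cube([171, 3768, 2560]);
translate([5029, 368, 0]) cube([171, 3768, 2560]);
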